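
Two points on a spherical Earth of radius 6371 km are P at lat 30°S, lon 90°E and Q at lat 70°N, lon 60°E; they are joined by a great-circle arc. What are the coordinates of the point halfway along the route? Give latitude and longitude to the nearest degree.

From cos δ = sin φ₁ sin φ₂ + cos φ₁ cos φ₂ cos Δλ, the central angle is δ ≈ 1.786 rad (102.3°).
Interpolate at f = 1/2 with slerp weights a = sin((1−f)δ)/sin δ ≈ 0.797, b = sin(fδ)/sin δ ≈ 0.797.
p = a·p₁ + b·p₂ ≈ (0.136, 0.927, 0.351); φ = arcsin(p_z) ≈ 20.52°, λ = atan2(p_y, p_x) ≈ 81.63°.

≈ lat 21°N, lon 82°E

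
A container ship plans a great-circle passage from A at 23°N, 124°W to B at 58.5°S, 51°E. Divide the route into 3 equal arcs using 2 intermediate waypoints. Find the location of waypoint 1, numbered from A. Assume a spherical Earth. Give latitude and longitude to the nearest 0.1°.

The haversine formula gives a central angle δ ≈ 2.519 rad (144.3°) between the endpoints.
Interpolate at f = 1/3 with slerp weights a = sin((1−f)δ)/sin δ ≈ 1.704, b = sin(fδ)/sin δ ≈ 1.276.
p = a·p₁ + b·p₂ ≈ (-0.458, -0.782, -0.422); φ = arcsin(p_z) ≈ -24.97°, λ = atan2(p_y, p_x) ≈ -120.32°.

≈ 25.0°S, 120.3°W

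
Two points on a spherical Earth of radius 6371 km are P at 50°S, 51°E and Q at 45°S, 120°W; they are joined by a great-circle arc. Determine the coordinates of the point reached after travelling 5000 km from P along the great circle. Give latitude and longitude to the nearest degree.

Write both endpoints as unit vectors p₁, p₂ with components (cos φ cos λ, cos φ sin λ, sin φ).
The central angle between the endpoints is δ = arccos(p₁·p₂) ≈ 1.478 rad (84.7°). The total great-circle distance is δ·R ≈ 1.478 × 6371 ≈ 9416 km, so the target fraction is f = 5000/9416 ≈ 0.531.
Interpolate at f ≈ 0.531 with slerp weights a = sin((1−f)δ)/sin δ ≈ 0.642, b = sin(fδ)/sin δ ≈ 0.710.
p = a·p₁ + b·p₂ ≈ (0.009, -0.114, -0.993); φ = arcsin(p_z) ≈ -83.43°, λ = atan2(p_y, p_x) ≈ -85.67°.

≈ 83°S, 86°W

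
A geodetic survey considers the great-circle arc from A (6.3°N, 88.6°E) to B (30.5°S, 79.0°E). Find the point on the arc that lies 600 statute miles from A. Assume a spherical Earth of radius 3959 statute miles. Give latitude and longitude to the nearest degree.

≈ (2°S, 87°E)

The haversine formula gives a central angle δ ≈ 0.662 rad (37.9°) between the endpoints. The total great-circle distance is δ·R ≈ 0.662 × 3959 ≈ 2621 mi, so the target fraction is f = 600/2621 ≈ 0.229.
Interpolate at f ≈ 0.229 with slerp weights a = sin((1−f)δ)/sin δ ≈ 0.795, b = sin(fδ)/sin δ ≈ 0.246.
p = a·p₁ + b·p₂ ≈ (0.060, 0.998, -0.037); φ = arcsin(p_z) ≈ -2.14°, λ = atan2(p_y, p_x) ≈ 86.58°.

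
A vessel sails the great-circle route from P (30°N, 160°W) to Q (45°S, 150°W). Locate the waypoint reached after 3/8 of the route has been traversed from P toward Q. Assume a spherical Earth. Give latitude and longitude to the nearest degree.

≈ (2°N, 157°W)

The haversine formula gives a central angle δ ≈ 1.319 rad (75.6°) between the endpoints.
Interpolate at f = 3/8 with slerp weights a = sin((1−f)δ)/sin δ ≈ 0.758, b = sin(fδ)/sin δ ≈ 0.490.
p = a·p₁ + b·p₂ ≈ (-0.917, -0.398, 0.032); φ = arcsin(p_z) ≈ 1.86°, λ = atan2(p_y, p_x) ≈ -156.55°.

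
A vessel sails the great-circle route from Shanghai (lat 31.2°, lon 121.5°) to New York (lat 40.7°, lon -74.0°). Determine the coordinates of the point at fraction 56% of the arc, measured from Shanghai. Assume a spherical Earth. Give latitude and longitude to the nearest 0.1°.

≈ lat 79.5°, lon -146.5°

Convert each endpoint to a unit vector on the sphere (x = cos φ cos λ, y = cos φ sin λ, z = sin φ).
The central angle between the endpoints is δ = arccos(p₁·p₂) ≈ 1.862 rad (106.7°).
Interpolate at f = 0.56 with slerp weights a = sin((1−f)δ)/sin δ ≈ 0.763, b = sin(fδ)/sin δ ≈ 0.902.
p = a·p₁ + b·p₂ ≈ (-0.152, -0.101, 0.983); φ = arcsin(p_z) ≈ 79.47°, λ = atan2(p_y, p_x) ≈ -146.51°.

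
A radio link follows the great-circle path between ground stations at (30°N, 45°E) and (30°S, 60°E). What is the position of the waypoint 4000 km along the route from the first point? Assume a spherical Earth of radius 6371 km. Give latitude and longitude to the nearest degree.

≈ (5°S, 54°E)

The haversine formula gives a central angle δ ≈ 1.076 rad (61.7°) between the endpoints. The total great-circle distance is δ·R ≈ 1.076 × 6371 ≈ 6858 km, so the target fraction is f = 4000/6858 ≈ 0.583.
Interpolate at f ≈ 0.583 with slerp weights a = sin((1−f)δ)/sin δ ≈ 0.493, b = sin(fδ)/sin δ ≈ 0.667.
p = a·p₁ + b·p₂ ≈ (0.591, 0.802, -0.087); φ = arcsin(p_z) ≈ -5.01°, λ = atan2(p_y, p_x) ≈ 53.64°.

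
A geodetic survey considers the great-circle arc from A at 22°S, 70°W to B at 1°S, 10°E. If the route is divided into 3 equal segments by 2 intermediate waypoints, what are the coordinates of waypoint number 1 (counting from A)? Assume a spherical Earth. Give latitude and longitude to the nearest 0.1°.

≈ 18.3°S, 41.7°W

From cos δ = sin φ₁ sin φ₂ + cos φ₁ cos φ₂ cos Δλ, the central angle is δ ≈ 1.402 rad (80.4°).
Interpolate at f = 1/3 with slerp weights a = sin((1−f)δ)/sin δ ≈ 0.816, b = sin(fδ)/sin δ ≈ 0.457.
p = a·p₁ + b·p₂ ≈ (0.709, -0.632, -0.314); φ = arcsin(p_z) ≈ -18.28°, λ = atan2(p_y, p_x) ≈ -41.70°.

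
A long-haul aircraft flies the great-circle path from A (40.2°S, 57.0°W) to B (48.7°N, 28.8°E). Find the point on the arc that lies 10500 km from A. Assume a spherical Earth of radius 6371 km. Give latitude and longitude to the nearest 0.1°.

≈ (34.4°N, 5.8°E)

From cos δ = sin φ₁ sin φ₂ + cos φ₁ cos φ₂ cos Δλ, the central angle is δ ≈ 2.035 rad (116.6°). The total great-circle distance is δ·R ≈ 2.035 × 6371 ≈ 12967 km, so the target fraction is f = 10500/12967 ≈ 0.810.
Interpolate at f ≈ 0.810 with slerp weights a = sin((1−f)δ)/sin δ ≈ 0.422, b = sin(fδ)/sin δ ≈ 1.115.
p = a·p₁ + b·p₂ ≈ (0.821, 0.084, 0.565); φ = arcsin(p_z) ≈ 34.41°, λ = atan2(p_y, p_x) ≈ 5.85°.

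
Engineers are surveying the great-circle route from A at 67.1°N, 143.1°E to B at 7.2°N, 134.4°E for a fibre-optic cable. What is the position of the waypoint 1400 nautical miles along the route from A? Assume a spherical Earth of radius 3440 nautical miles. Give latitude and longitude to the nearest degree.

≈ 44°N, 138°E

Convert each endpoint to a unit vector on the sphere (x = cos φ cos λ, y = cos φ sin λ, z = sin φ).
The central angle between the endpoints is δ = arccos(p₁·p₂) ≈ 1.051 rad (60.2°). The total great-circle distance is δ·R ≈ 1.051 × 3440 ≈ 3614 nmi, so the target fraction is f = 1400/3614 ≈ 0.387.
Interpolate at f ≈ 0.387 with slerp weights a = sin((1−f)δ)/sin δ ≈ 0.692, b = sin(fδ)/sin δ ≈ 0.456.
p = a·p₁ + b·p₂ ≈ (-0.532, 0.485, 0.694); φ = arcsin(p_z) ≈ 43.97°, λ = atan2(p_y, p_x) ≈ 137.64°.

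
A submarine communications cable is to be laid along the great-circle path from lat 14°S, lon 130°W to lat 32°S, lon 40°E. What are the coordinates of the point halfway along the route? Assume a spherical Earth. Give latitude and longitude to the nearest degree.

≈ lat 75°S, lon 83°W

The haversine formula gives a central angle δ ≈ 2.322 rad (133.0°) between the endpoints.
Interpolate at f = 1/2 with slerp weights a = sin((1−f)δ)/sin δ ≈ 1.254, b = sin(fδ)/sin δ ≈ 1.254.
p = a·p₁ + b·p₂ ≈ (0.033, -0.249, -0.968); φ = arcsin(p_z) ≈ -75.48°, λ = atan2(p_y, p_x) ≈ -82.54°.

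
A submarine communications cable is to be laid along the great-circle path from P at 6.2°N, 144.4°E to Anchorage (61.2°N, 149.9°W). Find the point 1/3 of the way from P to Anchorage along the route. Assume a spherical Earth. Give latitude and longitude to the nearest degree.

≈ 28°N, 157°E

Write both endpoints as unit vectors p₁, p₂ with components (cos φ cos λ, cos φ sin λ, sin φ).
The central angle between the endpoints is δ = arccos(p₁·p₂) ≈ 1.275 rad (73.0°).
Interpolate at f = 1/3 with slerp weights a = sin((1−f)δ)/sin δ ≈ 0.785, b = sin(fδ)/sin δ ≈ 0.431.
p = a·p₁ + b·p₂ ≈ (-0.814, 0.350, 0.463); φ = arcsin(p_z) ≈ 27.55°, λ = atan2(p_y, p_x) ≈ 156.72°.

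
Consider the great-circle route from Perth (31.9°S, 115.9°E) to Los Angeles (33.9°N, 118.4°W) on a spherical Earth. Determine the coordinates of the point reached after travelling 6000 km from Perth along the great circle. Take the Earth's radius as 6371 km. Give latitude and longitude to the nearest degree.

Write both endpoints as unit vectors p₁, p₂ with components (cos φ cos λ, cos φ sin λ, sin φ).
The central angle between the endpoints is δ = arccos(p₁·p₂) ≈ 2.355 rad (134.9°). The total great-circle distance is δ·R ≈ 2.355 × 6371 ≈ 15001 km, so the target fraction is f = 6000/15001 ≈ 0.400.
Interpolate at f ≈ 0.400 with slerp weights a = sin((1−f)δ)/sin δ ≈ 1.394, b = sin(fδ)/sin δ ≈ 1.142.
p = a·p₁ + b·p₂ ≈ (-0.968, 0.231, -0.100); φ = arcsin(p_z) ≈ -5.74°, λ = atan2(p_y, p_x) ≈ 166.56°.

≈ (6°S, 167°E)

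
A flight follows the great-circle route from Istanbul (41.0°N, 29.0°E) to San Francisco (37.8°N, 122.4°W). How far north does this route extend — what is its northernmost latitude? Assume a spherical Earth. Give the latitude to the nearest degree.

The great circle lies in the plane with unit normal n̂ = (p₁ × p₂)/|p₁ × p₂|.
Here n̂_z ≈ -0.288; the vertex latitude is φ_max = arccos|n̂_z| ≈ 73.3°.

≈ 73°N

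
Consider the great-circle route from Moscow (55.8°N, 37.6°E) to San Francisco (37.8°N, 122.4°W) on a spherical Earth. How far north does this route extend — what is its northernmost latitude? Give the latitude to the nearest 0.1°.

≈ 81.2°N

The great circle lies in the plane with unit normal n̂ = (p₁ × p₂)/|p₁ × p₂|.
Here n̂_z ≈ -0.153; the vertex latitude is φ_max = arccos|n̂_z| ≈ 81.2°.
Check via Clairaut: cos φ_max = |cos φ₁| · sin C = cos(55.8°)·sin(15.7°) ≈ 0.153, again giving ≈ 81.2°.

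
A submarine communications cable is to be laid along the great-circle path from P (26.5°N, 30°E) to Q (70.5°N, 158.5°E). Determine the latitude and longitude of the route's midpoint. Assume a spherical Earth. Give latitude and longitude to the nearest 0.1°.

≈ (62.1°N, 50.8°E)

From cos δ = sin φ₁ sin φ₂ + cos φ₁ cos φ₂ cos Δλ, the central angle is δ ≈ 1.334 rad (76.4°).
Interpolate at f = 1/2 with slerp weights a = sin((1−f)δ)/sin δ ≈ 0.636, b = sin(fδ)/sin δ ≈ 0.636.
p = a·p₁ + b·p₂ ≈ (0.296, 0.363, 0.884); φ = arcsin(p_z) ≈ 62.11°, λ = atan2(p_y, p_x) ≈ 50.82°.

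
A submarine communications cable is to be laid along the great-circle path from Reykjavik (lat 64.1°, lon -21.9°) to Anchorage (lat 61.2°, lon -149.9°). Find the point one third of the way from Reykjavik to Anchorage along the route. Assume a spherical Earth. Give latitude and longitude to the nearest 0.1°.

≈ lat 75.7°, lon -56.9°

Write both endpoints as unit vectors p₁, p₂ with components (cos φ cos λ, cos φ sin λ, sin φ).
The central angle between the endpoints is δ = arccos(p₁·p₂) ≈ 0.852 rad (48.8°).
Interpolate at f = 1/3 with slerp weights a = sin((1−f)δ)/sin δ ≈ 0.715, b = sin(fδ)/sin δ ≈ 0.372.
p = a·p₁ + b·p₂ ≈ (0.135, -0.206, 0.969); φ = arcsin(p_z) ≈ 75.74°, λ = atan2(p_y, p_x) ≈ -56.91°.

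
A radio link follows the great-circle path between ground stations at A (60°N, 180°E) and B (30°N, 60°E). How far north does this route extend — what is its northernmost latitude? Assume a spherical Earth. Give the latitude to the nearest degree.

The great circle lies in the plane with unit normal n̂ = (p₁ × p₂)/|p₁ × p₂|.
Here n̂_z ≈ -0.384; the vertex latitude is φ_max = arccos|n̂_z| ≈ 67.4°.

≈ 67°N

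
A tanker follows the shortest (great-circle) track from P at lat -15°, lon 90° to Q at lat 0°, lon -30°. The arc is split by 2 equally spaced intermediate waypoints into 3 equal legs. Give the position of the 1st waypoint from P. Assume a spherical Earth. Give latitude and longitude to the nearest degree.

≈ lat -17°, lon 49°

Write both endpoints as unit vectors p₁, p₂ with components (cos φ cos λ, cos φ sin λ, sin φ).
The central angle between the endpoints is δ = arccos(p₁·p₂) ≈ 2.075 rad (118.9°).
Interpolate at f = 1/3 with slerp weights a = sin((1−f)δ)/sin δ ≈ 1.122, b = sin(fδ)/sin δ ≈ 0.728.
p = a·p₁ + b·p₂ ≈ (0.631, 0.720, -0.290); φ = arcsin(p_z) ≈ -16.88°, λ = atan2(p_y, p_x) ≈ 48.76°.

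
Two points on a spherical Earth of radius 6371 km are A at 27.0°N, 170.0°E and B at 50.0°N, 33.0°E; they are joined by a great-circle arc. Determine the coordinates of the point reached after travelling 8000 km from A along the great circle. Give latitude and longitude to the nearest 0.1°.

≈ 64.4°N, 65.0°E

The haversine formula gives a central angle δ ≈ 1.642 rad (94.1°) between the endpoints. The total great-circle distance is δ·R ≈ 1.642 × 6371 ≈ 10461 km, so the target fraction is f = 8000/10461 ≈ 0.765.
Interpolate at f ≈ 0.765 with slerp weights a = sin((1−f)δ)/sin δ ≈ 0.378, b = sin(fδ)/sin δ ≈ 0.953.
p = a·p₁ + b·p₂ ≈ (0.182, 0.392, 0.902); φ = arcsin(p_z) ≈ 64.37°, λ = atan2(p_y, p_x) ≈ 65.05°.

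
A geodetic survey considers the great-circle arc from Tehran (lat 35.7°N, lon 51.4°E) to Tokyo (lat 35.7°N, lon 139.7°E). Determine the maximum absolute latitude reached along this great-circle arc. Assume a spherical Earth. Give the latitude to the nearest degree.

≈ 45°N

The great circle lies in the plane with unit normal n̂ = (p₁ × p₂)/|p₁ × p₂|.
Here n̂_z ≈ +0.707; the vertex latitude is φ_max = arccos|n̂_z| ≈ 45.0°.
Check via Clairaut: cos φ_max = |cos φ₁| · sin C = cos(35.7°)·sin(60.5°) ≈ 0.707, again giving ≈ 45.0°.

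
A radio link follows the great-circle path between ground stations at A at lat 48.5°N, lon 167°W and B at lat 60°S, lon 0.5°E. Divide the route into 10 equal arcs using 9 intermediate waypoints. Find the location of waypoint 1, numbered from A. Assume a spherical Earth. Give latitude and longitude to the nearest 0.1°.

≈ lat 33.3°N, lon 157.9°W

Convert each endpoint to a unit vector on the sphere (x = cos φ cos λ, y = cos φ sin λ, z = sin φ).
The central angle between the endpoints is δ = arccos(p₁·p₂) ≈ 2.905 rad (166.4°).
Interpolate at f = 1/10 with slerp weights a = sin((1−f)δ)/sin δ ≈ 2.144, b = sin(fδ)/sin δ ≈ 1.220.
p = a·p₁ + b·p₂ ≈ (-0.774, -0.314, 0.549); φ = arcsin(p_z) ≈ 33.31°, λ = atan2(p_y, p_x) ≈ -157.91°.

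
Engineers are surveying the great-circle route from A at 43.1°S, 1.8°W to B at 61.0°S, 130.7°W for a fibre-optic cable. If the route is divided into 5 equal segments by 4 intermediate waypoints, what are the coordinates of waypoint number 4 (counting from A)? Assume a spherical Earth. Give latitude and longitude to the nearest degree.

Write both endpoints as unit vectors p₁, p₂ with components (cos φ cos λ, cos φ sin λ, sin φ).
The central angle between the endpoints is δ = arccos(p₁·p₂) ≈ 1.186 rad (68.0°).
Interpolate at f = 4/5 with slerp weights a = sin((1−f)δ)/sin δ ≈ 0.254, b = sin(fδ)/sin δ ≈ 0.877.
p = a·p₁ + b·p₂ ≈ (-0.092, -0.328, -0.940); φ = arcsin(p_z) ≈ -70.07°, λ = atan2(p_y, p_x) ≈ -105.69°.

≈ 70°S, 106°W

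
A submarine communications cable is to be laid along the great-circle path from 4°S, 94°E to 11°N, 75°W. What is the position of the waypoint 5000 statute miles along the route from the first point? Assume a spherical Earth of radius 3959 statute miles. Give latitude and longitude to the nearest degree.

The haversine formula gives a central angle δ ≈ 2.916 rad (167.0°) between the endpoints. The total great-circle distance is δ·R ≈ 2.916 × 3959 ≈ 11543 mi, so the target fraction is f = 5000/11543 ≈ 0.433.
Interpolate at f ≈ 0.433 with slerp weights a = sin((1−f)δ)/sin δ ≈ 4.446, b = sin(fδ)/sin δ ≈ 4.252.
p = a·p₁ + b·p₂ ≈ (0.771, 0.394, 0.501); φ = arcsin(p_z) ≈ 30.07°, λ = atan2(p_y, p_x) ≈ 27.05°.

≈ 30°N, 27°E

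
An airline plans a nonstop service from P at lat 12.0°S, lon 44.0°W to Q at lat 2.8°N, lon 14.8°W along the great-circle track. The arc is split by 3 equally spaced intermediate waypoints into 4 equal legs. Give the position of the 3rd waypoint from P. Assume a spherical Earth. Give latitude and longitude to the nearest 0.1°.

Write both endpoints as unit vectors p₁, p₂ with components (cos φ cos λ, cos φ sin λ, sin φ).
The central angle between the endpoints is δ = arccos(p₁·p₂) ≈ 0.569 rad (32.6°).
Interpolate at f = 3/4 with slerp weights a = sin((1−f)δ)/sin δ ≈ 0.263, b = sin(fδ)/sin δ ≈ 0.768.
p = a·p₁ + b·p₂ ≈ (0.927, -0.375, -0.017); φ = arcsin(p_z) ≈ -0.98°, λ = atan2(p_y, p_x) ≈ -22.01°.

≈ lat 1.0°S, lon 22.0°W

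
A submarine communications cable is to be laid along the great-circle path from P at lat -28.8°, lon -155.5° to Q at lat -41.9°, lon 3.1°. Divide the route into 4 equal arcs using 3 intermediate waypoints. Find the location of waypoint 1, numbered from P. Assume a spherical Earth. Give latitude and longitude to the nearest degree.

≈ lat -54°, lon -143°

From cos δ = sin φ₁ sin φ₂ + cos φ₁ cos φ₂ cos Δλ, the central angle is δ ≈ 1.860 rad (106.6°).
Interpolate at f = 1/4 with slerp weights a = sin((1−f)δ)/sin δ ≈ 1.027, b = sin(fδ)/sin δ ≈ 0.468.
p = a·p₁ + b·p₂ ≈ (-0.471, -0.355, -0.807); φ = arcsin(p_z) ≈ -53.85°, λ = atan2(p_y, p_x) ≈ -143.06°.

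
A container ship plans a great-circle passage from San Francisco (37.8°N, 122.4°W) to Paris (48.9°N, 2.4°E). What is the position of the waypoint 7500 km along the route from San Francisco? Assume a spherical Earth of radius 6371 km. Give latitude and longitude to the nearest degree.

Convert each endpoint to a unit vector on the sphere (x = cos φ cos λ, y = cos φ sin λ, z = sin φ).
The central angle between the endpoints is δ = arccos(p₁·p₂) ≈ 1.405 rad (80.5°). The total great-circle distance is δ·R ≈ 1.405 × 6371 ≈ 8949 km, so the target fraction is f = 7500/8949 ≈ 0.838.
Interpolate at f ≈ 0.838 with slerp weights a = sin((1−f)δ)/sin δ ≈ 0.229, b = sin(fδ)/sin δ ≈ 0.936.
p = a·p₁ + b·p₂ ≈ (0.518, -0.127, 0.846); φ = arcsin(p_z) ≈ 57.76°, λ = atan2(p_y, p_x) ≈ -13.74°.

≈ 58°N, 14°W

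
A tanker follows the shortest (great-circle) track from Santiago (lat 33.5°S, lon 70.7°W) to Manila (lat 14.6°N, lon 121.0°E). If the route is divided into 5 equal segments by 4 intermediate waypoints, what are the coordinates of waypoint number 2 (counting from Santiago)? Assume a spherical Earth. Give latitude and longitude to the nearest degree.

≈ lat 62°S, lon 166°W

The haversine formula gives a central angle δ ≈ 2.763 rad (158.3°) between the endpoints.
Interpolate at f = 2/5 with slerp weights a = sin((1−f)δ)/sin δ ≈ 2.698, b = sin(fδ)/sin δ ≈ 2.420.
p = a·p₁ + b·p₂ ≈ (-0.463, -0.116, -0.879); φ = arcsin(p_z) ≈ -61.52°, λ = atan2(p_y, p_x) ≈ -165.94°.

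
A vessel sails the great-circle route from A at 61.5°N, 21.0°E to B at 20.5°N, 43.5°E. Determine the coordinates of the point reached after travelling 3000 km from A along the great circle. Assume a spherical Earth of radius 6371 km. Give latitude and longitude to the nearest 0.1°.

≈ 36.7°N, 38.0°E

Write both endpoints as unit vectors p₁, p₂ with components (cos φ cos λ, cos φ sin λ, sin φ).
The central angle between the endpoints is δ = arccos(p₁·p₂) ≈ 0.766 rad (43.9°). The total great-circle distance is δ·R ≈ 0.766 × 6371 ≈ 4880 km, so the target fraction is f = 3000/4880 ≈ 0.615.
Interpolate at f ≈ 0.615 with slerp weights a = sin((1−f)δ)/sin δ ≈ 0.420, b = sin(fδ)/sin δ ≈ 0.654.
p = a·p₁ + b·p₂ ≈ (0.632, 0.494, 0.598); φ = arcsin(p_z) ≈ 36.72°, λ = atan2(p_y, p_x) ≈ 38.02°.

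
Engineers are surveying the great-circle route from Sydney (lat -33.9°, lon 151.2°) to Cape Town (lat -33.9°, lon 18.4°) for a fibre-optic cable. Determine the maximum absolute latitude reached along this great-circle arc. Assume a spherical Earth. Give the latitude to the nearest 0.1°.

The great circle lies in the plane with unit normal n̂ = (p₁ × p₂)/|p₁ × p₂|.
Here n̂_z ≈ -0.512; the vertex latitude is φ_max = arccos|n̂_z| ≈ 59.2°.
Check via Clairaut: cos φ_max = |cos φ₁| · sin C = cos(33.9°)·sin(141.9°) ≈ 0.512, again giving ≈ 59.2°.

≈ -59.2°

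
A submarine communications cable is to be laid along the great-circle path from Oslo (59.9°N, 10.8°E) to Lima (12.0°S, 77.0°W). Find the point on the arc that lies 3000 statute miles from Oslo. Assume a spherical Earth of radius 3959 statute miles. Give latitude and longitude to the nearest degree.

≈ 35°N, 46°W

Write both endpoints as unit vectors p₁, p₂ with components (cos φ cos λ, cos φ sin λ, sin φ).
The central angle between the endpoints is δ = arccos(p₁·p₂) ≈ 1.733 rad (99.3°). The total great-circle distance is δ·R ≈ 1.733 × 3959 ≈ 6859 mi, so the target fraction is f = 3000/6859 ≈ 0.437.
Interpolate at f ≈ 0.437 with slerp weights a = sin((1−f)δ)/sin δ ≈ 0.839, b = sin(fδ)/sin δ ≈ 0.696.
p = a·p₁ + b·p₂ ≈ (0.566, -0.585, 0.581); φ = arcsin(p_z) ≈ 35.50°, λ = atan2(p_y, p_x) ≈ -45.93°.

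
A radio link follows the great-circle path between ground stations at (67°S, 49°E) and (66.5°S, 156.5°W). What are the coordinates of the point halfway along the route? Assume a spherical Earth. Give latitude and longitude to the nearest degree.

≈ (85°S, 129°E)

Convert each endpoint to a unit vector on the sphere (x = cos φ cos λ, y = cos φ sin λ, z = sin φ).
The central angle between the endpoints is δ = arccos(p₁·p₂) ≈ 0.790 rad (45.3°).
Interpolate at f = 1/2 with slerp weights a = sin((1−f)δ)/sin δ ≈ 0.542, b = sin(fδ)/sin δ ≈ 0.542.
p = a·p₁ + b·p₂ ≈ (-0.059, 0.074, -0.996); φ = arcsin(p_z) ≈ -84.58°, λ = atan2(p_y, p_x) ≈ 128.82°.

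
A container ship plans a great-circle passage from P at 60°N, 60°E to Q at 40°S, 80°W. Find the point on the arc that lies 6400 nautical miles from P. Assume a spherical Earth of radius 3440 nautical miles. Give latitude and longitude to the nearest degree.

Convert each endpoint to a unit vector on the sphere (x = cos φ cos λ, y = cos φ sin λ, z = sin φ).
The central angle between the endpoints is δ = arccos(p₁·p₂) ≈ 2.587 rad (148.2°). The total great-circle distance is δ·R ≈ 2.587 × 3440 ≈ 8899 nmi, so the target fraction is f = 6400/8899 ≈ 0.719.
Interpolate at f ≈ 0.719 with slerp weights a = sin((1−f)δ)/sin δ ≈ 1.261, b = sin(fδ)/sin δ ≈ 1.820.
p = a·p₁ + b·p₂ ≈ (0.557, -0.827, -0.077); φ = arcsin(p_z) ≈ -4.44°, λ = atan2(p_y, p_x) ≈ -56.01°.

≈ 4°S, 56°W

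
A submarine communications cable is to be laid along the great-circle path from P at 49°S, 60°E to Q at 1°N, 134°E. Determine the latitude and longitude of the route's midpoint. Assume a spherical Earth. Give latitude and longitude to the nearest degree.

The haversine formula gives a central angle δ ≈ 1.402 rad (80.3°) between the endpoints.
Interpolate at f = 1/2 with slerp weights a = sin((1−f)δ)/sin δ ≈ 0.654, b = sin(fδ)/sin δ ≈ 0.654.
p = a·p₁ + b·p₂ ≈ (-0.240, 0.842, -0.482); φ = arcsin(p_z) ≈ -28.85°, λ = atan2(p_y, p_x) ≈ 105.89°.

≈ 29°S, 106°E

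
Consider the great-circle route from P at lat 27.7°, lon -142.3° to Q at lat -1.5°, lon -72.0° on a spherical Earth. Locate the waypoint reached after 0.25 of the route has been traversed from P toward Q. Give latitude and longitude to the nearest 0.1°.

≈ lat 22.9°, lon -122.7°

Write both endpoints as unit vectors p₁, p₂ with components (cos φ cos λ, cos φ sin λ, sin φ).
The central angle between the endpoints is δ = arccos(p₁·p₂) ≈ 1.281 rad (73.4°).
Interpolate at f = 0.25 with slerp weights a = sin((1−f)δ)/sin δ ≈ 0.855, b = sin(fδ)/sin δ ≈ 0.328.
p = a·p₁ + b·p₂ ≈ (-0.498, -0.775, 0.389); φ = arcsin(p_z) ≈ 22.89°, λ = atan2(p_y, p_x) ≈ -122.70°.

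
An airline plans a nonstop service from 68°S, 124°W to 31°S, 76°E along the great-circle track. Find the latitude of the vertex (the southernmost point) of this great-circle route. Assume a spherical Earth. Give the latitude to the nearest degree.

≈ 84°S

The great circle lies in the plane with unit normal n̂ = (p₁ × p₂)/|p₁ × p₂|.
Here n̂_z ≈ -0.112; the vertex latitude is φ_max = arccos|n̂_z| ≈ 83.6°.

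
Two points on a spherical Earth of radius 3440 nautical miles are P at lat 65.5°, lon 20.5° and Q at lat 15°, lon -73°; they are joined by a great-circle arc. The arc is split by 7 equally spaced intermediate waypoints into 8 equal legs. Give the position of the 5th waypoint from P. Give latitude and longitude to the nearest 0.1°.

≈ lat 40.7°, lon -57.2°

The haversine formula gives a central angle δ ≈ 1.358 rad (77.8°) between the endpoints.
Interpolate at f = 5/8 with slerp weights a = sin((1−f)δ)/sin δ ≈ 0.499, b = sin(fδ)/sin δ ≈ 0.768.
p = a·p₁ + b·p₂ ≈ (0.411, -0.637, 0.653); φ = arcsin(p_z) ≈ 40.74°, λ = atan2(p_y, p_x) ≈ -57.19°.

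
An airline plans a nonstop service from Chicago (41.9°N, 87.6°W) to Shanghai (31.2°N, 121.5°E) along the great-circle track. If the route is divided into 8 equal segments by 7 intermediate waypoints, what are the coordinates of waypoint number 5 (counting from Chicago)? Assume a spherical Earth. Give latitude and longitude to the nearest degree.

≈ 64°N, 153°E

Convert each endpoint to a unit vector on the sphere (x = cos φ cos λ, y = cos φ sin λ, z = sin φ).
The central angle between the endpoints is δ = arccos(p₁·p₂) ≈ 1.783 rad (102.1°).
Interpolate at f = 5/8 with slerp weights a = sin((1−f)δ)/sin δ ≈ 0.634, b = sin(fδ)/sin δ ≈ 0.918.
p = a·p₁ + b·p₂ ≈ (-0.391, 0.198, 0.899); φ = arcsin(p_z) ≈ 64.03°, λ = atan2(p_y, p_x) ≈ 153.11°.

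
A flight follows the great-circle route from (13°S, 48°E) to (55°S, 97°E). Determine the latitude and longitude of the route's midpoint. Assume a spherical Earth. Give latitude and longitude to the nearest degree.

≈ (36°S, 66°E)

Write both endpoints as unit vectors p₁, p₂ with components (cos φ cos λ, cos φ sin λ, sin φ).
The central angle between the endpoints is δ = arccos(p₁·p₂) ≈ 0.987 rad (56.6°).
Interpolate at f = 1/2 with slerp weights a = sin((1−f)δ)/sin δ ≈ 0.568, b = sin(fδ)/sin δ ≈ 0.568.
p = a·p₁ + b·p₂ ≈ (0.331, 0.734, -0.593); φ = arcsin(p_z) ≈ -36.36°, λ = atan2(p_y, p_x) ≈ 65.77°.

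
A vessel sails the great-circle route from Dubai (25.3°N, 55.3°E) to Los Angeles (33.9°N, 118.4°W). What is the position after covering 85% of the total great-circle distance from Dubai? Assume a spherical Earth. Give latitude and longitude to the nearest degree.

The haversine formula gives a central angle δ ≈ 2.103 rad (120.5°) between the endpoints.
Interpolate at f = 0.85 with slerp weights a = sin((1−f)δ)/sin δ ≈ 0.360, b = sin(fδ)/sin δ ≈ 1.133.
p = a·p₁ + b·p₂ ≈ (-0.262, -0.560, 0.786); φ = arcsin(p_z) ≈ 51.82°, λ = atan2(p_y, p_x) ≈ -115.09°.

≈ 52°N, 115°W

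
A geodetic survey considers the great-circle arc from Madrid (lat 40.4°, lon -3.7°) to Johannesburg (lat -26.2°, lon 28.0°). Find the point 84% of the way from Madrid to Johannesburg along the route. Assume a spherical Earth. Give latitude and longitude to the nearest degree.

≈ lat -16°, lon 23°

Write both endpoints as unit vectors p₁, p₂ with components (cos φ cos λ, cos φ sin λ, sin φ).
The central angle between the endpoints is δ = arccos(p₁·p₂) ≈ 1.271 rad (72.8°).
Interpolate at f = 0.84 with slerp weights a = sin((1−f)δ)/sin δ ≈ 0.211, b = sin(fδ)/sin δ ≈ 0.917.
p = a·p₁ + b·p₂ ≈ (0.887, 0.376, -0.268); φ = arcsin(p_z) ≈ -15.54°, λ = atan2(p_y, p_x) ≈ 22.96°.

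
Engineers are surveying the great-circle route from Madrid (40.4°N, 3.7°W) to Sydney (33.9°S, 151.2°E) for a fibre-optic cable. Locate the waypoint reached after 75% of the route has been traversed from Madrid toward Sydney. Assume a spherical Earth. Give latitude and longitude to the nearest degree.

Write both endpoints as unit vectors p₁, p₂ with components (cos φ cos λ, cos φ sin λ, sin φ).
The central angle between the endpoints is δ = arccos(p₁·p₂) ≈ 2.776 rad (159.0°).
Interpolate at f = 0.75 with slerp weights a = sin((1−f)δ)/sin δ ≈ 1.789, b = sin(fδ)/sin δ ≈ 2.439.
p = a·p₁ + b·p₂ ≈ (-0.415, 0.887, -0.201); φ = arcsin(p_z) ≈ -11.60°, λ = atan2(p_y, p_x) ≈ 115.05°.

≈ 12°S, 115°E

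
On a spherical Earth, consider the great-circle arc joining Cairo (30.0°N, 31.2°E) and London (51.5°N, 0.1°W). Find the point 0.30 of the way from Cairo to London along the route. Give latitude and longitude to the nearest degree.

The haversine formula gives a central angle δ ≈ 0.551 rad (31.6°) between the endpoints.
Interpolate at f = 0.30 with slerp weights a = sin((1−f)δ)/sin δ ≈ 0.719, b = sin(fδ)/sin δ ≈ 0.314.
p = a·p₁ + b·p₂ ≈ (0.728, 0.322, 0.605); φ = arcsin(p_z) ≈ 37.25°, λ = atan2(p_y, p_x) ≈ 23.86°.

≈ 37°N, 24°E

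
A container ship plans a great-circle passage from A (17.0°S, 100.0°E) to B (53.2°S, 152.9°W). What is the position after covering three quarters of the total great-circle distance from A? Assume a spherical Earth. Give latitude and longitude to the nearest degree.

≈ (56°S, 170°E)

Convert each endpoint to a unit vector on the sphere (x = cos φ cos λ, y = cos φ sin λ, z = sin φ).
The central angle between the endpoints is δ = arccos(p₁·p₂) ≈ 1.505 rad (86.2°).
Interpolate at f = 3/4 with slerp weights a = sin((1−f)δ)/sin δ ≈ 0.368, b = sin(fδ)/sin δ ≈ 0.906.
p = a·p₁ + b·p₂ ≈ (-0.544, 0.100, -0.833); φ = arcsin(p_z) ≈ -56.41°, λ = atan2(p_y, p_x) ≈ 169.63°.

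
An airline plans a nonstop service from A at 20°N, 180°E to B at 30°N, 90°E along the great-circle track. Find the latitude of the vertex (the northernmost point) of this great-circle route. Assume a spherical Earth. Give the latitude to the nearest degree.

≈ 34°N

The great circle lies in the plane with unit normal n̂ = (p₁ × p₂)/|p₁ × p₂|.
Here n̂_z ≈ -0.826; the vertex latitude is φ_max = arccos|n̂_z| ≈ 34.3°.
Check via Clairaut: cos φ_max = |cos φ₁| · sin C = cos(20.0°)·sin(61.5°) ≈ 0.826, again giving ≈ 34.3°.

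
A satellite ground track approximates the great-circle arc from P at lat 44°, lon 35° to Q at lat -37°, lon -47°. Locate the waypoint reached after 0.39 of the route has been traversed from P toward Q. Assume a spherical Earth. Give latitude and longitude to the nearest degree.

≈ lat 14°, lon -1°

Convert each endpoint to a unit vector on the sphere (x = cos φ cos λ, y = cos φ sin λ, z = sin φ).
The central angle between the endpoints is δ = arccos(p₁·p₂) ≈ 1.916 rad (109.8°).
Interpolate at f = 0.39 with slerp weights a = sin((1−f)δ)/sin δ ≈ 0.978, b = sin(fδ)/sin δ ≈ 0.722.
p = a·p₁ + b·p₂ ≈ (0.969, -0.018, 0.245); φ = arcsin(p_z) ≈ 14.16°, λ = atan2(p_y, p_x) ≈ -1.08°.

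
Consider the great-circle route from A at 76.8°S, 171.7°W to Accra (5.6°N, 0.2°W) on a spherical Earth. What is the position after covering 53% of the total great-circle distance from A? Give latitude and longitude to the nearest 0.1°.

≈ 45.4°S, 2.5°W

From cos δ = sin φ₁ sin φ₂ + cos φ₁ cos φ₂ cos Δλ, the central angle is δ ≈ 1.896 rad (108.6°).
Interpolate at f = 0.53 with slerp weights a = sin((1−f)δ)/sin δ ≈ 0.821, b = sin(fδ)/sin δ ≈ 0.891.
p = a·p₁ + b·p₂ ≈ (0.701, -0.030, -0.712); φ = arcsin(p_z) ≈ -45.42°, λ = atan2(p_y, p_x) ≈ -2.46°.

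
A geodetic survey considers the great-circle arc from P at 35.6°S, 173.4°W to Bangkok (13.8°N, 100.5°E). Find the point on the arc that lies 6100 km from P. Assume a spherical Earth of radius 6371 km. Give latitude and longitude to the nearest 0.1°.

≈ 10.4°S, 132.7°E

From cos δ = sin φ₁ sin φ₂ + cos φ₁ cos φ₂ cos Δλ, the central angle is δ ≈ 1.656 rad (94.9°). The total great-circle distance is δ·R ≈ 1.656 × 6371 ≈ 10551 km, so the target fraction is f = 6100/10551 ≈ 0.578.
Interpolate at f ≈ 0.578 with slerp weights a = sin((1−f)δ)/sin δ ≈ 0.645, b = sin(fδ)/sin δ ≈ 0.821.
p = a·p₁ + b·p₂ ≈ (-0.667, 0.723, -0.180); φ = arcsin(p_z) ≈ -10.37°, λ = atan2(p_y, p_x) ≈ 132.66°.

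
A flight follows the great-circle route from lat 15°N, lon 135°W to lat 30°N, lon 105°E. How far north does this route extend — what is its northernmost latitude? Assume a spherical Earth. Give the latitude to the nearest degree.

≈ 41°N

The great circle lies in the plane with unit normal n̂ = (p₁ × p₂)/|p₁ × p₂|.
Here n̂_z ≈ -0.757; the vertex latitude is φ_max = arccos|n̂_z| ≈ 40.8°.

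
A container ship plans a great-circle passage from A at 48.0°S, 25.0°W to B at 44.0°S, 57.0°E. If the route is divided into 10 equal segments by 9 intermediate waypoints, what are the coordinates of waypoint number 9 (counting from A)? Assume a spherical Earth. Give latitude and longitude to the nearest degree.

≈ 47°S, 51°E

Convert each endpoint to a unit vector on the sphere (x = cos φ cos λ, y = cos φ sin λ, z = sin φ).
The central angle between the endpoints is δ = arccos(p₁·p₂) ≈ 0.948 rad (54.3°).
Interpolate at f = 9/10 with slerp weights a = sin((1−f)δ)/sin δ ≈ 0.117, b = sin(fδ)/sin δ ≈ 0.928.
p = a·p₁ + b·p₂ ≈ (0.434, 0.527, -0.731); φ = arcsin(p_z) ≈ -46.96°, λ = atan2(p_y, p_x) ≈ 50.50°.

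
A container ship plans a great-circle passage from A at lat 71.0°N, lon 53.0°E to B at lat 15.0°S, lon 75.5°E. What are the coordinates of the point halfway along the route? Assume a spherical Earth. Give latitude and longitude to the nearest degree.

Write both endpoints as unit vectors p₁, p₂ with components (cos φ cos λ, cos φ sin λ, sin φ).
The central angle between the endpoints is δ = arccos(p₁·p₂) ≈ 1.525 rad (87.4°).
Interpolate at f = 1/2 with slerp weights a = sin((1−f)δ)/sin δ ≈ 0.691, b = sin(fδ)/sin δ ≈ 0.691.
p = a·p₁ + b·p₂ ≈ (0.303, 0.826, 0.475); φ = arcsin(p_z) ≈ 28.35°, λ = atan2(p_y, p_x) ≈ 69.88°.

≈ lat 28°N, lon 70°E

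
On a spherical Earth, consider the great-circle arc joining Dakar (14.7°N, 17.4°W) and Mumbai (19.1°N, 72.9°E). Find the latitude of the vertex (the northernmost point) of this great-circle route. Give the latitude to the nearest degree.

≈ 24°N

The great circle lies in the plane with unit normal n̂ = (p₁ × p₂)/|p₁ × p₂|.
Here n̂_z ≈ +0.917; the vertex latitude is φ_max = arccos|n̂_z| ≈ 23.5°.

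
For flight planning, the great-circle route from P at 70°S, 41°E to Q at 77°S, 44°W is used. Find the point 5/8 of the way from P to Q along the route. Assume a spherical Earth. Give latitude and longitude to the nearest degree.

Write both endpoints as unit vectors p₁, p₂ with components (cos φ cos λ, cos φ sin λ, sin φ).
The central angle between the endpoints is δ = arccos(p₁·p₂) ≈ 0.397 rad (22.7°).
Interpolate at f = 5/8 with slerp weights a = sin((1−f)δ)/sin δ ≈ 0.384, b = sin(fδ)/sin δ ≈ 0.635.
p = a·p₁ + b·p₂ ≈ (0.202, -0.013, -0.979); φ = arcsin(p_z) ≈ -78.33°, λ = atan2(p_y, p_x) ≈ -3.74°.

≈ 78°S, 4°W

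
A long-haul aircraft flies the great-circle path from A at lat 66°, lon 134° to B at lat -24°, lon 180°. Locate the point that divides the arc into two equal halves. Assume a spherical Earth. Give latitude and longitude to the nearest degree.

≈ lat 22°, lon 166°

Write both endpoints as unit vectors p₁, p₂ with components (cos φ cos λ, cos φ sin λ, sin φ).
The central angle between the endpoints is δ = arccos(p₁·p₂) ≈ 1.684 rad (96.5°).
Interpolate at f = 1/2 with slerp weights a = sin((1−f)δ)/sin δ ≈ 0.751, b = sin(fδ)/sin δ ≈ 0.751.
p = a·p₁ + b·p₂ ≈ (-0.898, 0.220, 0.381); φ = arcsin(p_z) ≈ 22.37°, λ = atan2(p_y, p_x) ≈ 166.25°.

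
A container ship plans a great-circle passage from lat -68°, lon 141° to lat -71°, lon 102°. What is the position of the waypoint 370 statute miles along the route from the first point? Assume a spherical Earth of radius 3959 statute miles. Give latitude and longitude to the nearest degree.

≈ lat -70°, lon 127°

Convert each endpoint to a unit vector on the sphere (x = cos φ cos λ, y = cos φ sin λ, z = sin φ).
The central angle between the endpoints is δ = arccos(p₁·p₂) ≈ 0.240 rad (13.7°). The total great-circle distance is δ·R ≈ 0.240 × 3959 ≈ 948 mi, so the target fraction is f = 370/948 ≈ 0.390.
Interpolate at f ≈ 0.390 with slerp weights a = sin((1−f)δ)/sin δ ≈ 0.614, b = sin(fδ)/sin δ ≈ 0.393.
p = a·p₁ + b·p₂ ≈ (-0.205, 0.270, -0.941); φ = arcsin(p_z) ≈ -70.18°, λ = atan2(p_y, p_x) ≈ 127.25°.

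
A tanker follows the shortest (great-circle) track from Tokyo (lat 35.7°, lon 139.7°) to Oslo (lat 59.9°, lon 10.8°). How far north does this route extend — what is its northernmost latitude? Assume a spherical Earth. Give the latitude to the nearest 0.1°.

≈ 70.9°

The great circle lies in the plane with unit normal n̂ = (p₁ × p₂)/|p₁ × p₂|.
Here n̂_z ≈ -0.327; the vertex latitude is φ_max = arccos|n̂_z| ≈ 70.9°.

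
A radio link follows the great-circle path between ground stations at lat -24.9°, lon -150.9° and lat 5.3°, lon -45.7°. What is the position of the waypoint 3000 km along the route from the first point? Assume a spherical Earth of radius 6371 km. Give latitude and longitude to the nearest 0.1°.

Write both endpoints as unit vectors p₁, p₂ with components (cos φ cos λ, cos φ sin λ, sin φ).
The central angle between the endpoints is δ = arccos(p₁·p₂) ≈ 1.850 rad (106.0°). The total great-circle distance is δ·R ≈ 1.850 × 6371 ≈ 11787 km, so the target fraction is f = 3000/11787 ≈ 0.255.
Interpolate at f ≈ 0.255 with slerp weights a = sin((1−f)δ)/sin δ ≈ 1.021, b = sin(fδ)/sin δ ≈ 0.472.
p = a·p₁ + b·p₂ ≈ (-0.481, -0.787, -0.386); φ = arcsin(p_z) ≈ -22.73°, λ = atan2(p_y, p_x) ≈ -121.45°.

≈ lat -22.7°, lon -121.4°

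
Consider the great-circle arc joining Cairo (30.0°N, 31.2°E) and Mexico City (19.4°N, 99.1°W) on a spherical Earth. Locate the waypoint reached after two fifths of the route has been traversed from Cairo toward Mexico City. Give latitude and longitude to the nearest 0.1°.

≈ 48.0°N, 22.7°W

Convert each endpoint to a unit vector on the sphere (x = cos φ cos λ, y = cos φ sin λ, z = sin φ).
The central angle between the endpoints is δ = arccos(p₁·p₂) ≈ 1.941 rad (111.2°).
Interpolate at f = 2/5 with slerp weights a = sin((1−f)δ)/sin δ ≈ 0.986, b = sin(fδ)/sin δ ≈ 0.752.
p = a·p₁ + b·p₂ ≈ (0.618, -0.258, 0.743); φ = arcsin(p_z) ≈ 47.95°, λ = atan2(p_y, p_x) ≈ -22.67°.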